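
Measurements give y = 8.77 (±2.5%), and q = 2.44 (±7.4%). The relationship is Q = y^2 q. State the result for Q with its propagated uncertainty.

188 ± 16.8

Products/powers → add relative errors in quadrature, weighted by exponent:
  (2·δy/y)² = (2×0.0250)² = 0.00250;  (1·δq/q)² = (1×0.0740)² = 0.00548
δQ/Q = √(0.00798) = 0.0893
Q = 188, so δQ = 0.0893 × 188 = 16.8.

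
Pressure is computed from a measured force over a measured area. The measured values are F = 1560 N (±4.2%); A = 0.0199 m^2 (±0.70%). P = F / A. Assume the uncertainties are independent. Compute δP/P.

0.0426

Since P is a product/quotient, work with relative uncertainties:
  (1·δF/F)² = (1×0.0420)² = 0.00176;  (-1·δA/A)² = (-1×0.00700)² = 4.9e-05
δP/P = √(0.00181) = 0.0426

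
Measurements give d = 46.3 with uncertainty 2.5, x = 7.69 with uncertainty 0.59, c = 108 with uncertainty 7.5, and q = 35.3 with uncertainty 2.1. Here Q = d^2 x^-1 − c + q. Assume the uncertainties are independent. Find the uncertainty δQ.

Let p = d^2·x^-1 = 279. δp/p = √((2·δd/d)² + (-1·δx/x)²) = √(0.0117 + 0.00589) = 0.132, so δp = 36.9.
Q = p − c + q: δQ = √(δp² + δc² + δq²) = √(1360 + 56.2 + 4.41) = 37.7

37.7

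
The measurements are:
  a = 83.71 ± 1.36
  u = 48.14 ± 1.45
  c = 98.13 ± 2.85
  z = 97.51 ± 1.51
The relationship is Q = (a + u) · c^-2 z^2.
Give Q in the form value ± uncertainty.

130.2 ± 8.79

Let w = a + u = 131.8. δw = √(δa² + δu²) = √(1.85 + 2.10) = 1.99, so δw/w = 0.0151.
Q is then a monomial in w, c, z:
δQ/Q = √((δw/w)² + (-2·δc/c)² + (2·δz/z)²) = √(0.000227 + 0.00337 + 0.000959) = 0.0675
Q = 130.2, so δQ = 0.0675 × 130.2 = 8.79.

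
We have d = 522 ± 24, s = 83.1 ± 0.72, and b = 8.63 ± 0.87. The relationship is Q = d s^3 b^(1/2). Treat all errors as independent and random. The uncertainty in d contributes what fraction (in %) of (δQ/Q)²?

39.7%

(δQ/Q)² = (1·δd/d)² + (3·δs/s)² + (½·δb/b)²
  d term: (1×0.0460)² = 0.00211
  s term: (3×0.00866)² = 0.000676
  b term: (0.5×0.101)² = 0.00254
Total = 0.00533. Share from d = 0.00211/0.00533 = 0.397.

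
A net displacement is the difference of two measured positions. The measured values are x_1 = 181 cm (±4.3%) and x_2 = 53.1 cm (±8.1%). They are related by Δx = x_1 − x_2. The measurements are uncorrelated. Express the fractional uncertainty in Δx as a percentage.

6.95%

Δx is a linear combination, so absolute uncertainties add in quadrature:
  (δx_1)² = 60.6;  (δx_2)² = 18.5
δΔx = √(79.1) = 8.89 cm
Δx = 128 cm, so δΔx/Δx = 8.89/128 = 0.0695.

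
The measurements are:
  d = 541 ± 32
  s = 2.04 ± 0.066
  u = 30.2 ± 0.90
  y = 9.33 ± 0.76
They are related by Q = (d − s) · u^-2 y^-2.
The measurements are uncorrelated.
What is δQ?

0.00124

Let w = d − s = 539. δw = √(δd² + δs²) = √(1020 + 0.00436) = 32.0, so δw/w = 0.0594.
Q is then a monomial in w, u, y:
δQ/Q = √((δw/w)² + (-2·δu/u)² + (-2·δy/y)²) = √(0.00353 + 0.00355 + 0.0265) = 0.183
Q = 0.00679, so δQ = 0.183 × 0.00679 = 0.00124.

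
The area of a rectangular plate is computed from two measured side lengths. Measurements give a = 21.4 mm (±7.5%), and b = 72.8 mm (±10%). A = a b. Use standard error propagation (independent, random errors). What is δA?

195 mm^2

Products/powers → add relative errors in quadrature, weighted by exponent:
  (1·δa/a)² = (1×0.0750)² = 0.00562;  (1·δb/b)² = (1×0.100)² = 0.0100
δA/A = √(0.0156) = 0.125
A = 1560 mm^2, so δA = 0.125 × 1560 = 195 mm^2.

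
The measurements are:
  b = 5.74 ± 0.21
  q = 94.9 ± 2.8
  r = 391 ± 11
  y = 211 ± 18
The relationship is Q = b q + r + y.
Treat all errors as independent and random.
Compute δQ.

33.2

Let p = b·q = 545. δp/p = √((1·δb/b)² + (1·δq/q)²) = √(0.00134 + 0.000871) = 0.0470, so δp = 25.6.
Q = p + r + y: δQ = √(δp² + δr² + δy²) = √(655 + 121 + 324) = 33.2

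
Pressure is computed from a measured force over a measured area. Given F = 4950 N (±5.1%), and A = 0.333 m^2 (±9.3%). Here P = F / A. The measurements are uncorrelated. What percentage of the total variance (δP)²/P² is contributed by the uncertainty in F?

23.1%

(δP/P)² = (1·δF/F)² + (-1·δA/A)²
  F term: (1×0.0510)² = 0.00260
  A term: (-1×0.0930)² = 0.00865
Total = 0.0113. Share from F = 0.00260/0.0113 = 0.231.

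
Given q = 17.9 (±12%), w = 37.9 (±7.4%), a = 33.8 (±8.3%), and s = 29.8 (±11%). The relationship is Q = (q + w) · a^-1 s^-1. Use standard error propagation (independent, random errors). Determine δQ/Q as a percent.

15.2%

Let u = q + w = 55.8. δu = √(δq² + δw²) = √(4.61 + 7.87) = 3.53, so δu/u = 0.0633.
Q is then a monomial in u, a, s:
δQ/Q = √((δu/u)² + (-1·δa/a)² + (-1·δs/s)²) = √(0.00401 + 0.00689 + 0.0121) = 0.152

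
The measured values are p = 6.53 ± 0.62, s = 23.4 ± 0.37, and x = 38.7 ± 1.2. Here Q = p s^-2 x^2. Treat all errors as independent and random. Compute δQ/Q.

0.118

Relative error in a monomial: (δQ/Q)² = Σ (nᵢ · δxᵢ/xᵢ)².
  (1·δp/p)² = (1×0.0949)² = 0.00901;  (-2·δs/s)² = (-2×0.0158)² = 0.00100;  (2·δx/x)² = (2×0.0310)² = 0.00385
δQ/Q = √(0.0139) = 0.118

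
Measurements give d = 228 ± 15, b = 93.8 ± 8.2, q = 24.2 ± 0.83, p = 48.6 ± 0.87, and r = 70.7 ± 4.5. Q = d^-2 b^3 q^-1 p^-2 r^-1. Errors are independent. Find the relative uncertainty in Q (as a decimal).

0.304

Products/powers → add relative errors in quadrature, weighted by exponent:
  (-2·δd/d)² = (-2×0.0658)² = 0.0173;  (3·δb/b)² = (3×0.0874)² = 0.0688;  (-1·δq/q)² = (-1×0.0343)² = 0.00118;  (-2·δp/p)² = (-2×0.0179)² = 0.00128;  (-1·δr/r)² = (-1×0.0636)² = 0.00405
δQ/Q = √(0.0926) = 0.304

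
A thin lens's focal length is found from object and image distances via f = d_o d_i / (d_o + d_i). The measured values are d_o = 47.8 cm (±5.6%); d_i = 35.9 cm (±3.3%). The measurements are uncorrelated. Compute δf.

∂f/∂d_o = (d_i/(d_o+d_i))² = 0.184;  ∂f/∂d_i = (d_o/(d_o+d_i))² = 0.326
δf = √((∂f/∂d_o · δd_o)² + (∂f/∂d_i · δd_i)²) = √(0.242 + 0.149) = 0.626 cm

0.626 cm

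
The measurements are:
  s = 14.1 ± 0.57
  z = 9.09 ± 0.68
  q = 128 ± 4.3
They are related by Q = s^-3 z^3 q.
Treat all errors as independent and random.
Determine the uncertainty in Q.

8.82

Each factor contributes (exponent × relative error)² to (δQ/Q)²:
  (-3·δs/s)² = (-3×0.0404)² = 0.0147;  (3·δz/z)² = (3×0.0748)² = 0.0504;  (1·δq/q)² = (1×0.0336)² = 0.00113
δQ/Q = √(0.0662) = 0.257
Q = 34.3, so δQ = 0.257 × 34.3 = 8.82.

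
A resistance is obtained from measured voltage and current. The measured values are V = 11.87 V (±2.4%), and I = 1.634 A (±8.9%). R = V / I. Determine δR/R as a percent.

Each factor contributes (exponent × relative error)² to (δR/R)²:
  (1·δV/V)² = (1×0.0240)² = 0.000576;  (-1·δI/I)² = (-1×0.0890)² = 0.00792
δR/R = √(0.00850) = 0.0922

9.22%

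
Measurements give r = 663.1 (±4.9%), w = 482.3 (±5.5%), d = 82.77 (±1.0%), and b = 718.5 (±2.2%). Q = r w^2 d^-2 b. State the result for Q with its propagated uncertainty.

(1.618 ± 0.201) × 10^7

For a monomial Q ∝ r, w^2, d^-2, b, fractional errors add in quadrature:
  (1·δr/r)² = (1×0.0490)² = 0.00240;  (2·δw/w)² = (2×0.0550)² = 0.0121;  (-2·δd/d)² = (-2×0.0100)² = 0.000400;  (1·δb/b)² = (1×0.0220)² = 0.000484
δQ/Q = √(0.0154) = 0.124
Q = 1.618e+07, so δQ = 0.124 × 1.618e+07 = 2.01e+06.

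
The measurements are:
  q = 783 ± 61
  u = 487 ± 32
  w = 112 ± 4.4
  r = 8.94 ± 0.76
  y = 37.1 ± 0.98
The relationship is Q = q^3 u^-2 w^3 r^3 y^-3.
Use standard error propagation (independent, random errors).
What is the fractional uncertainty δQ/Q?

0.396

Products/powers → add relative errors in quadrature, weighted by exponent:
  (3·δq/q)² = (3×0.0779)² = 0.0546;  (-2·δu/u)² = (-2×0.0657)² = 0.0173;  (3·δw/w)² = (3×0.0393)² = 0.0139;  (3·δr/r)² = (3×0.0850)² = 0.0650;  (-3·δy/y)² = (-3×0.0264)² = 0.00628
δQ/Q = √(0.157) = 0.396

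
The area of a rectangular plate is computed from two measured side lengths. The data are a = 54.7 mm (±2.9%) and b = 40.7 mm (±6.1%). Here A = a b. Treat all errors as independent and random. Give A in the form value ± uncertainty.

Products/powers → add relative errors in quadrature, weighted by exponent:
  (1·δa/a)² = (1×0.0290)² = 0.000841;  (1·δb/b)² = (1×0.0610)² = 0.00372
δA/A = √(0.00456) = 0.0675
A = 2230 mm^2, so δA = 0.0675 × 2230 = 150 mm^2.

2230 ± 150 mm^2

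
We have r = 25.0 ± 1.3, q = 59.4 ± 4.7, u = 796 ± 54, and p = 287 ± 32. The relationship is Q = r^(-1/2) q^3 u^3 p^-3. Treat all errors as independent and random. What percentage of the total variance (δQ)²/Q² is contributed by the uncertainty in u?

19.7%

(δQ/Q)² = (−½·δr/r)² + (3·δq/q)² + (3·δu/u)² + (-3·δp/p)²
  r term: (-0.5×0.0520)² = 0.000676
  q term: (3×0.0791)² = 0.0563
  u term: (3×0.0678)² = 0.0414
  p term: (-3×0.111)² = 0.112
Total = 0.210. Share from u = 0.0414/0.210 = 0.197.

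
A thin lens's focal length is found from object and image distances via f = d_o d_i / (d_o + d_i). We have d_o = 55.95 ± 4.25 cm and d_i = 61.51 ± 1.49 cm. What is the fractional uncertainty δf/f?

∂f/∂d_o = (d_i/(d_o+d_i))² = 0.274;  ∂f/∂d_i = (d_o/(d_o+d_i))² = 0.227
δf = √((∂f/∂d_o · δd_o)² + (∂f/∂d_i · δd_i)²) = √(1.36 + 0.114) = 1.21 cm
f = 29.30 cm, so δf/f = 1.21/29.30 = 0.0414.

0.0414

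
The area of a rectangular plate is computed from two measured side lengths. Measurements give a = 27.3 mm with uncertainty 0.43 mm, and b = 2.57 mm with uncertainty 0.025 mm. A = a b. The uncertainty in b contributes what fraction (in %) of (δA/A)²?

27.6%

(δA/A)² = (1·δa/a)² + (1·δb/b)²
  a term: (1×0.0158)² = 0.000248
  b term: (1×0.00973)² = 9.46e-05
Total = 0.000343. Share from b = 9.46e-05/0.000343 = 0.276.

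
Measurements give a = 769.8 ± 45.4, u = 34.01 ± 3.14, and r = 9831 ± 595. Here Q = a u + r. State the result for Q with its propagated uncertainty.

36010 ± 2930

Let p = a·u = 26180. δp/p = √((1·δa/a)² + (1·δu/u)²) = √(0.00348 + 0.00852) = 0.110, so δp = 2870.
Q = p + r: δQ = √(δp² + δr²) = √(8.23e+06 + 3.54e+05) = 2930
Q = 36010.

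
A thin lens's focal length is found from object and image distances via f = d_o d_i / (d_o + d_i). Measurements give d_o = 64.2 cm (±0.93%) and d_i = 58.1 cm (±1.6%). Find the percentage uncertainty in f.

∂f/∂d_o = (d_i/(d_o+d_i))² = 0.226;  ∂f/∂d_i = (d_o/(d_o+d_i))² = 0.276
δf = √((∂f/∂d_o · δd_o)² + (∂f/∂d_i · δd_i)²) = √(0.0182 + 0.0656) = 0.289 cm
f = 30.5 cm, so δf/f = 0.289/30.5 = 0.00949.

0.949%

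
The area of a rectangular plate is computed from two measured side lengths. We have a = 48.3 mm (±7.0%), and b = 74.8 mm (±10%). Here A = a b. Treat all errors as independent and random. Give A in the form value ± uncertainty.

Each factor contributes (exponent × relative error)² to (δA/A)²:
  (1·δa/a)² = (1×0.0700)² = 0.00490;  (1·δb/b)² = (1×0.100)² = 0.0100
δA/A = √(0.0149) = 0.122
A = 3610 mm^2, so δA = 0.122 × 3610 = 441 mm^2.

3610 ± 441 mm^2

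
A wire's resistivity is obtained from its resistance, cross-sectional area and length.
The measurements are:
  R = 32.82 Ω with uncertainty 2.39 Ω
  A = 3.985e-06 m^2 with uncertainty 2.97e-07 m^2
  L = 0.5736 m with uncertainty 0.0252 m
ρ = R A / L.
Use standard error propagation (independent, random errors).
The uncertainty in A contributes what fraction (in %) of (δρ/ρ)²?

(δρ/ρ)² = (1·δR/R)² + (1·δA/A)² + (-1·δL/L)²
  R term: (1×0.0728)² = 0.00530
  A term: (1×0.0745)² = 0.00555
  L term: (-1×0.0439)² = 0.00193
Total = 0.0128. Share from A = 0.00555/0.0128 = 0.434.

43.4%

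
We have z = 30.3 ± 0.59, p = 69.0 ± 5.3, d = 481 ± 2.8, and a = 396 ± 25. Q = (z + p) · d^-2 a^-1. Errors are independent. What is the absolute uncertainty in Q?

9.07e-08

Let u = z + p = 99.3. δu = √(δz² + δp²) = √(0.348 + 28.1) = 5.33, so δu/u = 0.0537.
Q is then a monomial in u, d, a:
δQ/Q = √((δu/u)² + (-2·δd/d)² + (-1·δa/a)²) = √(0.00288 + 0.000136 + 0.00399) = 0.0837
Q = 1.08e-06, so δQ = 0.0837 × 1.08e-06 = 9.07e-08.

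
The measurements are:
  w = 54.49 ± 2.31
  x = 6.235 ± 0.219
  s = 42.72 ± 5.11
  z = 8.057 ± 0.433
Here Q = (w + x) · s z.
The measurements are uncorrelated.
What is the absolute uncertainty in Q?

2850

Let u = w + x = 60.73. δu = √(δw² + δx²) = √(5.34 + 0.0480) = 2.32, so δu/u = 0.0382.
Q is then a monomial in u, s, z:
δQ/Q = √((δu/u)² + (1·δs/s)² + (1·δz/z)²) = √(0.00146 + 0.0143 + 0.00289) = 0.137
Q = 20900, so δQ = 0.137 × 20900 = 2850.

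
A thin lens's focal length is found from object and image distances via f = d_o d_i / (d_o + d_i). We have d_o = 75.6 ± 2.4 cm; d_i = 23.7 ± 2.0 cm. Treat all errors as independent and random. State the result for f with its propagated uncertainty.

∂f/∂d_o = (d_i/(d_o+d_i))² = 0.0570;  ∂f/∂d_i = (d_o/(d_o+d_i))² = 0.580
δf = √((∂f/∂d_o · δd_o)² + (∂f/∂d_i · δd_i)²) = √(0.0187 + 1.34) = 1.17 cm
f = 18.0 cm.

18.0 ± 1.17 cm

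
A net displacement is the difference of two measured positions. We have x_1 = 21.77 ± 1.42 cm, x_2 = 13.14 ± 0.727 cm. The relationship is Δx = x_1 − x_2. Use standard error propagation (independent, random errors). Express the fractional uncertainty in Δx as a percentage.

18.5%

Δx is a linear combination, so absolute uncertainties add in quadrature:
  (δx_1)² = 2.02;  (δx_2)² = 0.529
δΔx = √(2.54) = 1.60 cm
Δx = 8.630 cm, so δΔx/Δx = 1.60/8.630 = 0.185.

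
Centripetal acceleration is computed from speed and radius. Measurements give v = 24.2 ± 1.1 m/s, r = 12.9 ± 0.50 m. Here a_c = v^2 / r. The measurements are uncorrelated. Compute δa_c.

Since a_c is a product/quotient, work with relative uncertainties:
  (2·δv/v)² = (2×0.0455)² = 0.00826;  (-1·δr/r)² = (-1×0.0388)² = 0.00150
δa_c/a_c = √(0.00977) = 0.0988
a_c = 45.4 m/s^2, so δa_c = 0.0988 × 45.4 = 4.49 m/s^2.

4.49 m/s^2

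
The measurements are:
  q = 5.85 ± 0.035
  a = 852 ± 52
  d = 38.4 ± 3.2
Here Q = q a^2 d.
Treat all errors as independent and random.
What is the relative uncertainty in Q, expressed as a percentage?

Each factor contributes (exponent × relative error)² to (δQ/Q)²:
  (1·δq/q)² = (1×0.00598)² = 3.58e-05;  (2·δa/a)² = (2×0.0610)² = 0.0149;  (1·δd/d)² = (1×0.0833)² = 0.00694
δQ/Q = √(0.0219) = 0.148

14.8%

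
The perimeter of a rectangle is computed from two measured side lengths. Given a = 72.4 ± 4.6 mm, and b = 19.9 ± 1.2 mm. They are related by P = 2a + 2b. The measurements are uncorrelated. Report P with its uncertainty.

185 ± 9.51 mm

Sums and differences: (δP)² = Σ (cᵢ δxᵢ)².
  (2·δa)² = 84.6;  (2·δb)² = 5.76
δP = √(90.4) = 9.51 mm
P = 185 mm.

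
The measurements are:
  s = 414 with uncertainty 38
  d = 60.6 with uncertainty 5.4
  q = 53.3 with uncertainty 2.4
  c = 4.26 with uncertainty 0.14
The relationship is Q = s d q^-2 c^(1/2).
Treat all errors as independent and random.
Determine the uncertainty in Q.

For a monomial Q ∝ s, d, q^-2, c^(1/2), fractional errors add in quadrature:
  (1·δs/s)² = (1×0.0918)² = 0.00842;  (1·δd/d)² = (1×0.0891)² = 0.00794;  (-2·δq/q)² = (-2×0.0450)² = 0.00811;  (½·δc/c)² = (0.5×0.0329)² = 0.000270
δQ/Q = √(0.0247) = 0.157
Q = 18.2, so δQ = 0.157 × 18.2 = 2.87.

2.87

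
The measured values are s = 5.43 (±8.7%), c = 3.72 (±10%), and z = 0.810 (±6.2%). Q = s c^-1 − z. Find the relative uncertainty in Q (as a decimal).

0.308

Let p = s·c^-1 = 1.46. δp/p = √((1·δs/s)² + (-1·δc/c)²) = √(0.00757 + 0.0100) = 0.133, so δp = 0.193.
Q = p − z: δQ = √(δp² + δz²) = √(0.0374 + 0.00252) = 0.200
Q = 0.650, so δQ/Q = 0.200/0.650 = 0.308.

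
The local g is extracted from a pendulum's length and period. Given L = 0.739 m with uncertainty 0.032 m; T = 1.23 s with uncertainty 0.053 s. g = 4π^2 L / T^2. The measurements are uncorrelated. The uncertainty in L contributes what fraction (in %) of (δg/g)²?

(δg/g)² = (1·δL/L)² + (-2·δT/T)²
  L term: (1×0.0433)² = 0.00188
  T term: (-2×0.0431)² = 0.00743
Total = 0.00930. Share from L = 0.00188/0.00930 = 0.202.

20.2%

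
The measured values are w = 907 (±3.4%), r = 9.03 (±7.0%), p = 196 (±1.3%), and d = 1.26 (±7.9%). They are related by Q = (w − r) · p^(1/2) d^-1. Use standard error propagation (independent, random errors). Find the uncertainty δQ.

Let u = w − r = 898. δu = √(δw² + δr²) = √(951 + 0.400) = 30.8, so δu/u = 0.0343.
Q is then a monomial in u, p, d:
δQ/Q = √((δu/u)² + (½·δp/p)² + (-1·δd/d)²) = √(0.00118 + 4.22e-05 + 0.00624) = 0.0864
Q = 9980, so δQ = 0.0864 × 9980 = 862.

862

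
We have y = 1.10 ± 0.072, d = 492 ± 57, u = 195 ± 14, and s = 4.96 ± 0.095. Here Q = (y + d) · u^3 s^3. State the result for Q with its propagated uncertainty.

(4.46 ± 1.12) × 10^11

Let w = y + d = 493. δw = √(δy² + δd²) = √(0.00518 + 3250) = 57.0, so δw/w = 0.116.
Q is then a monomial in w, u, s:
δQ/Q = √((δw/w)² + (3·δu/u)² + (3·δs/s)²) = √(0.0134 + 0.0464 + 0.00330) = 0.251
Q = 4.46e+11, so δQ = 0.251 × 4.46e+11 = 1.12e+11.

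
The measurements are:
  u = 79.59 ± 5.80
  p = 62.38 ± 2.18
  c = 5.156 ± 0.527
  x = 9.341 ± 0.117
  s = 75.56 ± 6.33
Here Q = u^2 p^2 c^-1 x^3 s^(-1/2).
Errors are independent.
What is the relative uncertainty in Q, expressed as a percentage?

19.9%

Q is a product of powers, so relative uncertainties combine in quadrature:
  (2·δu/u)² = (2×0.0729)² = 0.0212;  (2·δp/p)² = (2×0.0349)² = 0.00489;  (-1·δc/c)² = (-1×0.102)² = 0.0104;  (3·δx/x)² = (3×0.0125)² = 0.00141;  (−½·δs/s)² = (-0.5×0.0838)² = 0.00175
δQ/Q = √(0.0397) = 0.199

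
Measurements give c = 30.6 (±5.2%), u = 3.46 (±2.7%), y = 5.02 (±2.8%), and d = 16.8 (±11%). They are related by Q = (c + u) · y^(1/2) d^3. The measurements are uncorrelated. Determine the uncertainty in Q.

1.21e+05

Let w = c + u = 34.1. δw = √(δc² + δu²) = √(2.53 + 0.00873) = 1.59, so δw/w = 0.0468.
Q is then a monomial in w, y, d:
δQ/Q = √((δw/w)² + (½·δy/y)² + (3·δd/d)²) = √(0.00219 + 0.000196 + 0.109) = 0.334
Q = 3.62e+05, so δQ = 0.334 × 3.62e+05 = 1.21e+05.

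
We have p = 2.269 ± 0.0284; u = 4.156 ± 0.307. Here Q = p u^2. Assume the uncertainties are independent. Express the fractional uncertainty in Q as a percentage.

Since Q is a product/quotient, work with relative uncertainties:
  (1·δp/p)² = (1×0.0125)² = 0.000157;  (2·δu/u)² = (2×0.0739)² = 0.0218
δQ/Q = √(0.0220) = 0.148

14.8%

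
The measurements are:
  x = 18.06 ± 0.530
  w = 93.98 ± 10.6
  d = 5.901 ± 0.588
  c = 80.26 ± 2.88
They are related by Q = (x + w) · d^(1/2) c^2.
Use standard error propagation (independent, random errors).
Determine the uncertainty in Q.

2.26e+05

Let u = x + w = 112.0. δu = √(δx² + δw²) = √(0.281 + 112) = 10.6, so δu/u = 0.0947.
Q is then a monomial in u, d, c:
δQ/Q = √((δu/u)² + (½·δd/d)² + (2·δc/c)²) = √(0.00897 + 0.00248 + 0.00515) = 0.129
Q = 1.753e+06, so δQ = 0.129 × 1.753e+06 = 2.26e+05.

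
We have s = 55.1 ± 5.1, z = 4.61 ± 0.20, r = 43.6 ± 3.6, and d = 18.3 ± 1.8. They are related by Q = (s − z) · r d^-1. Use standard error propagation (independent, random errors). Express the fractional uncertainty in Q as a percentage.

Let u = s − z = 50.5. δu = √(δs² + δz²) = √(26.0 + 0.0400) = 5.10, so δu/u = 0.101.
Q is then a monomial in u, r, d:
δQ/Q = √((δu/u)² + (1·δr/r)² + (-1·δd/d)²) = √(0.0102 + 0.00682 + 0.00967) = 0.163

16.3%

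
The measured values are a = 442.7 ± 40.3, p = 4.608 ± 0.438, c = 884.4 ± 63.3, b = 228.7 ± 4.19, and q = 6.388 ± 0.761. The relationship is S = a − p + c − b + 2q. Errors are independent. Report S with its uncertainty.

S is a linear combination, so absolute uncertainties add in quadrature:
  (δa)² = 1620;  (δp)² = 0.192;  (δc)² = 4010;  (δb)² = 17.6;  (2·δq)² = 2.32
δS = √(5650) = 75.2
S = 1107.

1107 ± 75.2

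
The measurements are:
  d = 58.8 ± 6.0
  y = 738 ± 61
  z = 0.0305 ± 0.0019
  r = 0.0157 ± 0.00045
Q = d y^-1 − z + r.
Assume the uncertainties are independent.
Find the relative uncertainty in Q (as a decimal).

Let p = d·y^-1 = 0.0797. δp/p = √((1·δd/d)² + (-1·δy/y)²) = √(0.0104 + 0.00683) = 0.131, so δp = 0.0105.
Q = p − z + r: δQ = √(δp² + δz² + δr²) = √(0.000109 + 3.61e-06 + 2.02e-07) = 0.0106
Q = 0.0649, so δQ/Q = 0.0106/0.0649 = 0.164.

0.164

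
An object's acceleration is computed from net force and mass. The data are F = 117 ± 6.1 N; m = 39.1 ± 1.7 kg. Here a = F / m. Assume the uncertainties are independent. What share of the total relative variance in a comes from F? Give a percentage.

59.0%

(δa/a)² = (1·δF/F)² + (-1·δm/m)²
  F term: (1×0.0521)² = 0.00272
  m term: (-1×0.0435)² = 0.00189
Total = 0.00461. Share from F = 0.00272/0.00461 = 0.590.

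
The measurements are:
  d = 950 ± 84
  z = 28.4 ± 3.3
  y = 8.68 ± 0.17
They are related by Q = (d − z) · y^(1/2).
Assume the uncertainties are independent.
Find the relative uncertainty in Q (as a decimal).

Let u = d − z = 922. δu = √(δd² + δz²) = √(7060 + 10.9) = 84.1, so δu/u = 0.0912.
Q is then a monomial in u, y:
δQ/Q = √((δu/u)² + (½·δy/y)²) = √(0.00832 + 9.59e-05) = 0.0917

0.0917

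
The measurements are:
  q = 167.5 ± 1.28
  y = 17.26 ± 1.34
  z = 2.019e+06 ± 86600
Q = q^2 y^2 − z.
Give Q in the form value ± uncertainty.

Let p = q^2·y^2 = 8.358e+06. δp/p = √((2·δq/q)² + (2·δy/y)²) = √(0.000234 + 0.0241) = 0.156, so δp = 1.3e+06.
Q = p − z: δQ = √(δp² + δz²) = √(1.7e+12 + 7.5e+09) = 1.31e+06
Q = 6.339e+06.

(6.339 ± 1.31) × 10^6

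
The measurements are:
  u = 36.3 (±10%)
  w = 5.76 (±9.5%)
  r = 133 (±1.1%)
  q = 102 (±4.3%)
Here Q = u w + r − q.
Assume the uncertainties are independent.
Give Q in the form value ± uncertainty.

Let p = u·w = 209. δp/p = √((1·δu/u)² + (1·δw/w)²) = √(0.0100 + 0.00903) = 0.138, so δp = 28.8.
Q = p + r − q: δQ = √(δp² + δr² + δq²) = √(832 + 2.14 + 19.2) = 29.2
Q = 240.

240 ± 29.2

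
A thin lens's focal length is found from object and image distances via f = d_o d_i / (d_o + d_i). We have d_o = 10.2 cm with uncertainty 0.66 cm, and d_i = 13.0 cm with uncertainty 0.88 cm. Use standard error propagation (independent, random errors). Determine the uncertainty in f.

0.268 cm

∂f/∂d_o = (d_i/(d_o+d_i))² = 0.314;  ∂f/∂d_i = (d_o/(d_o+d_i))² = 0.193
δf = √((∂f/∂d_o · δd_o)² + (∂f/∂d_i · δd_i)²) = √(0.0429 + 0.0289) = 0.268 cm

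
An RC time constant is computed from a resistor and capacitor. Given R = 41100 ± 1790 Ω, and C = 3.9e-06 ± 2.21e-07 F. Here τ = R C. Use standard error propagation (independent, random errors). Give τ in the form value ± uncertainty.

0.1603 ± 0.0115 s

τ is a product of powers, so relative uncertainties combine in quadrature:
  (1·δR/R)² = (1×0.0436)² = 0.00190;  (1·δC/C)² = (1×0.0567)² = 0.00321
δτ/τ = √(0.00511) = 0.0715
τ = 0.1603 s, so δτ = 0.0715 × 0.1603 = 0.0115 s.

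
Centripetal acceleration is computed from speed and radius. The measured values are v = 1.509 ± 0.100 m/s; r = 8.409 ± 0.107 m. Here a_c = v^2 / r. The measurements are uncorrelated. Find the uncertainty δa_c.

Products/powers → add relative errors in quadrature, weighted by exponent:
  (2·δv/v)² = (2×0.0663)² = 0.0176;  (-1·δr/r)² = (-1×0.0127)² = 0.000162
δa_c/a_c = √(0.0177) = 0.133
a_c = 0.2708 m/s^2, so δa_c = 0.133 × 0.2708 = 0.0361 m/s^2.

0.0361 m/s^2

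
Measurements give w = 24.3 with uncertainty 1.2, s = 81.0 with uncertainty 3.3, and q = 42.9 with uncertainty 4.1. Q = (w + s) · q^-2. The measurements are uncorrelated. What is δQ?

0.0111

Let u = w + s = 105. δu = √(δw² + δs²) = √(1.44 + 10.9) = 3.51, so δu/u = 0.0333.
Q is then a monomial in u, q:
δQ/Q = √((δu/u)² + (-2·δq/q)²) = √(0.00111 + 0.0365) = 0.194
Q = 0.0572, so δQ = 0.194 × 0.0572 = 0.0111.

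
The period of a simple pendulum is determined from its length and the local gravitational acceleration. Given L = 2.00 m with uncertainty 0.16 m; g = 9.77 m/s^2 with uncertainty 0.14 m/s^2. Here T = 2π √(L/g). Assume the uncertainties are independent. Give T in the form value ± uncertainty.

2.84 ± 0.116 s

For a monomial T ∝ L^(1/2), g^(-1/2), fractional errors add in quadrature:
  (½·δL/L)² = (0.5×0.0800)² = 0.00160;  (−½·δg/g)² = (-0.5×0.0143)² = 5.13e-05
δT/T = √(0.00165) = 0.0406
T = 2.84 s, so δT = 0.0406 × 2.84 = 0.116 s.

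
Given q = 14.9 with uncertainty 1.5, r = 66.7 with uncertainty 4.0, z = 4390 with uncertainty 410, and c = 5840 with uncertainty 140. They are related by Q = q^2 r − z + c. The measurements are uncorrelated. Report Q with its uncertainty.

16300 ± 3140

Let p = q^2·r = 14800. δp/p = √((2·δq/q)² + (1·δr/r)²) = √(0.0405 + 0.00360) = 0.210, so δp = 3110.
Q = p − z + c: δQ = √(δp² + δz² + δc²) = √(9.68e+06 + 1.68e+05 + 19600) = 3140
Q = 16300.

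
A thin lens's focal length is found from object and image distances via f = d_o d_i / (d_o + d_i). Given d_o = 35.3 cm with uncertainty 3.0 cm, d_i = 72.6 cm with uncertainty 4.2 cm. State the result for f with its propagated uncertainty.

23.8 ± 1.43 cm

∂f/∂d_o = (d_i/(d_o+d_i))² = 0.453;  ∂f/∂d_i = (d_o/(d_o+d_i))² = 0.107
δf = √((∂f/∂d_o · δd_o)² + (∂f/∂d_i · δd_i)²) = √(1.84 + 0.202) = 1.43 cm
f = 23.8 cm.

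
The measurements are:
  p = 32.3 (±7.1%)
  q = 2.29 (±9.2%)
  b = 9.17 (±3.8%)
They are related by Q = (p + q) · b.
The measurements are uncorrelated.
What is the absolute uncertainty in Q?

24.3

Let u = p + q = 34.6. δu = √(δp² + δq²) = √(5.26 + 0.0444) = 2.30, so δu/u = 0.0666.
Q is then a monomial in u, b:
δQ/Q = √((δu/u)² + (1·δb/b)²) = √(0.00443 + 0.00144) = 0.0767
Q = 317, so δQ = 0.0767 × 317 = 24.3.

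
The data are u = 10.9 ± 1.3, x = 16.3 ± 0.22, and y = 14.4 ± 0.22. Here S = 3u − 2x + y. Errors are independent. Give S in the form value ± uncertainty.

14.5 ± 3.93

Each term contributes (cᵢ δxᵢ)² to (δS)²:
  (3·δu)² = 15.2;  (2·δx)² = 0.194;  (δy)² = 0.0484
δS = √(15.5) = 3.93
S = 14.5.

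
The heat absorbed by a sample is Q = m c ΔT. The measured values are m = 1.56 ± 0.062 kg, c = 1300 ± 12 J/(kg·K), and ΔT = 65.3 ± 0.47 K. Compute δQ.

5490 J

For a monomial Q ∝ m, c, ΔT, fractional errors add in quadrature:
  (1·δm/m)² = (1×0.0397)² = 0.00158;  (1·δc/c)² = (1×0.00923)² = 8.52e-05;  (1·δΔT/ΔT)² = (1×0.00720)² = 5.18e-05
δQ/Q = √(0.00172) = 0.0414
Q = 1.32e+05 J, so δQ = 0.0414 × 1.32e+05 = 5490 J.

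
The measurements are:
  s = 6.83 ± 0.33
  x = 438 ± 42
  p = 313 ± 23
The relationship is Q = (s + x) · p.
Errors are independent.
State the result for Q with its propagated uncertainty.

Let u = s + x = 445. δu = √(δs² + δx²) = √(0.109 + 1760) = 42.0, so δu/u = 0.0944.
Q is then a monomial in u, p:
δQ/Q = √((δu/u)² + (1·δp/p)²) = √(0.00892 + 0.00540) = 0.120
Q = 1.39e+05, so δQ = 0.120 × 1.39e+05 = 16700.

(1.39 ± 0.167) × 10^5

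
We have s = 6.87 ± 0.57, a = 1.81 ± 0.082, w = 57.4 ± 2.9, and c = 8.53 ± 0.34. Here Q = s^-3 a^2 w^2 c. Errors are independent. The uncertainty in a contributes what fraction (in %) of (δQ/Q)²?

(δQ/Q)² = (-3·δs/s)² + (2·δa/a)² + (2·δw/w)² + (1·δc/c)²
  s term: (-3×0.0830)² = 0.0620
  a term: (2×0.0453)² = 0.00821
  w term: (2×0.0505)² = 0.0102
  c term: (1×0.0399)² = 0.00159
Total = 0.0820. Share from a = 0.00821/0.0820 = 0.100.

10.0%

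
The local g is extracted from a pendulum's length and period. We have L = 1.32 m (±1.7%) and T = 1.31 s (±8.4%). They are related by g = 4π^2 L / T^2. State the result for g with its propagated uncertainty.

Each factor contributes (exponent × relative error)² to (δg/g)²:
  (1·δL/L)² = (1×0.0170)² = 0.000289;  (-2·δT/T)² = (-2×0.0840)² = 0.0282
δg/g = √(0.0285) = 0.169
g = 30.4 m/s^2, so δg = 0.169 × 30.4 = 5.13 m/s^2.

30.4 ± 5.13 m/s^2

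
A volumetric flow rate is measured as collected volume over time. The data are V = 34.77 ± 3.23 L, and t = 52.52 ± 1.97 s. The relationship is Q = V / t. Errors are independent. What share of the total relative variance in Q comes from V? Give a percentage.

86.0%

(δQ/Q)² = (1·δV/V)² + (-1·δt/t)²
  V term: (1×0.0929)² = 0.00863
  t term: (-1×0.0375)² = 0.00141
Total = 0.0100. Share from V = 0.00863/0.0100 = 0.860.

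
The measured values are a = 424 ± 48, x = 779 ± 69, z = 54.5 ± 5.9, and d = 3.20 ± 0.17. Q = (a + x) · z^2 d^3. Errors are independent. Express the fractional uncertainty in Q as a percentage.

Let u = a + x = 1200. δu = √(δa² + δx²) = √(2300 + 4760) = 84.1, so δu/u = 0.0699.
Q is then a monomial in u, z, d:
δQ/Q = √((δu/u)² + (2·δz/z)² + (3·δd/d)²) = √(0.00488 + 0.0469 + 0.0254) = 0.278

27.8%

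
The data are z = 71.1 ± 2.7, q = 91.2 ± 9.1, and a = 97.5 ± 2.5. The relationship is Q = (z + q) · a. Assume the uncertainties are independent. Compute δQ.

1010

Let u = z + q = 162. δu = √(δz² + δq²) = √(7.29 + 82.8) = 9.49, so δu/u = 0.0585.
Q is then a monomial in u, a:
δQ/Q = √((δu/u)² + (1·δa/a)²) = √(0.00342 + 0.000657) = 0.0639
Q = 15800, so δQ = 0.0639 × 15800 = 1010.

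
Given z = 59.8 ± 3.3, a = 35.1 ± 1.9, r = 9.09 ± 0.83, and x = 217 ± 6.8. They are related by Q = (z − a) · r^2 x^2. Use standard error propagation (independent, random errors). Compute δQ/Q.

Let u = z − a = 24.7. δu = √(δz² + δa²) = √(10.9 + 3.61) = 3.81, so δu/u = 0.154.
Q is then a monomial in u, r, x:
δQ/Q = √((δu/u)² + (2·δr/r)² + (2·δx/x)²) = √(0.0238 + 0.0333 + 0.00393) = 0.247

0.247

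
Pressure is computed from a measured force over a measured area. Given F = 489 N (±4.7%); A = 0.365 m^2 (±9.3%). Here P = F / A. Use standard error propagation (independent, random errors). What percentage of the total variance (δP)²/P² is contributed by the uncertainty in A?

(δP/P)² = (1·δF/F)² + (-1·δA/A)²
  F term: (1×0.0470)² = 0.00221
  A term: (-1×0.0930)² = 0.00865
Total = 0.0109. Share from A = 0.00865/0.0109 = 0.797.

79.7%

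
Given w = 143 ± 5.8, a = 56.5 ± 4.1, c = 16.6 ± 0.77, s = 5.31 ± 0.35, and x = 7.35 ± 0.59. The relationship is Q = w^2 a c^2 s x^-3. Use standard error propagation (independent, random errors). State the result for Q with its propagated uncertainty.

(4.26 ± 1.23) × 10^6

Products/powers → add relative errors in quadrature, weighted by exponent:
  (2·δw/w)² = (2×0.0406)² = 0.00658;  (1·δa/a)² = (1×0.0726)² = 0.00527;  (2·δc/c)² = (2×0.0464)² = 0.00861;  (1·δs/s)² = (1×0.0659)² = 0.00434;  (-3·δx/x)² = (-3×0.0803)² = 0.0580
δQ/Q = √(0.0828) = 0.288
Q = 4.26e+06, so δQ = 0.288 × 4.26e+06 = 1.23e+06.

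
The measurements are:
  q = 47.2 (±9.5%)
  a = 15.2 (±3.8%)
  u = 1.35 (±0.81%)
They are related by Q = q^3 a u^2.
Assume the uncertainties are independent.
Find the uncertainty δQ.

8.39e+05

Relative error in a monomial: (δQ/Q)² = Σ (nᵢ · δxᵢ/xᵢ)².
  (3·δq/q)² = (3×0.0950)² = 0.0812;  (1·δa/a)² = (1×0.0380)² = 0.00144;  (2·δu/u)² = (2×0.00810)² = 0.000262
δQ/Q = √(0.0829) = 0.288
Q = 2.91e+06, so δQ = 0.288 × 2.91e+06 = 8.39e+05.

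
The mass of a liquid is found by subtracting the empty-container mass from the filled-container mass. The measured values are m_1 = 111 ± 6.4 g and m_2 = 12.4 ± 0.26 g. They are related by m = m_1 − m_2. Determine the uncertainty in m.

6.41 g

Sums and differences: (δm)² = Σ (cᵢ δxᵢ)².
  (δm_1)² = 41.0;  (δm_2)² = 0.0676
δm = √(41.0) = 6.41 g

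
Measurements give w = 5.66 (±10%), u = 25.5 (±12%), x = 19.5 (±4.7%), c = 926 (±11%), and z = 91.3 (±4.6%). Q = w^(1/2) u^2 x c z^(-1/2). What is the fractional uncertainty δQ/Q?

Q is a product of powers, so relative uncertainties combine in quadrature:
  (½·δw/w)² = (0.5×0.100)² = 0.00250;  (2·δu/u)² = (2×0.120)² = 0.0576;  (1·δx/x)² = (1×0.0470)² = 0.00221;  (1·δc/c)² = (1×0.110)² = 0.0121;  (−½·δz/z)² = (-0.5×0.0460)² = 0.000529
δQ/Q = √(0.0749) = 0.274

0.274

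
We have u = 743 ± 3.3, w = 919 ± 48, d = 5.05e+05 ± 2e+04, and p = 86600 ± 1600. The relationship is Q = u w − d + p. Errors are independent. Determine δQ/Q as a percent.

Let h = u·w = 6.83e+05. δh/h = √((1·δu/u)² + (1·δw/w)²) = √(1.97e-05 + 0.00273) = 0.0524, so δh = 35800.
Q = h − d + p: δQ = √(δh² + δd² + δp²) = √(1.28e+09 + 4e+08 + 2.56e+06) = 41000
Q = 2.64e+05, so δQ/Q = 41000/2.64e+05 = 0.155.

15.5%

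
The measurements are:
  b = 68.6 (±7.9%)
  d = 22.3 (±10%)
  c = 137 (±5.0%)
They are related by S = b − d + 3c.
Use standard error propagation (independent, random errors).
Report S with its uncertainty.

457 ± 21.4

For a sum/difference, combine absolute errors in quadrature:
  (δb)² = 29.4;  (δd)² = 4.97;  (3·δc)² = 422
δS = √(457) = 21.4
S = 457.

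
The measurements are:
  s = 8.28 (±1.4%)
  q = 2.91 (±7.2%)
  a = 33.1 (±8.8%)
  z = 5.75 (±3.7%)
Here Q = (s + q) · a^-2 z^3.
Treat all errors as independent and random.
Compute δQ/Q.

Let u = s + q = 11.2. δu = √(δs² + δq²) = √(0.0134 + 0.0439) = 0.239, so δu/u = 0.0214.
Q is then a monomial in u, a, z:
δQ/Q = √((δu/u)² + (-2·δa/a)² + (3·δz/z)²) = √(0.000458 + 0.0310 + 0.0123) = 0.209

0.209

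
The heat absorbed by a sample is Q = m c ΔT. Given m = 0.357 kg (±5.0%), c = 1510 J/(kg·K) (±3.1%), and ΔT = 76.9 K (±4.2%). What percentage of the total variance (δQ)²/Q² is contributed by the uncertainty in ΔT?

(δQ/Q)² = (1·δm/m)² + (1·δc/c)² + (1·δΔT/ΔT)²
  m term: (1×0.0500)² = 0.00250
  c term: (1×0.0310)² = 0.000961
  ΔT term: (1×0.0420)² = 0.00176
Total = 0.00523. Share from ΔT = 0.00176/0.00523 = 0.338.

33.8%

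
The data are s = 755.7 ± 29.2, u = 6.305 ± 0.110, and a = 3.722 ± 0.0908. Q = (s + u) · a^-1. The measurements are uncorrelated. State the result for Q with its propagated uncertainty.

204.7 ± 9.30

Let w = s + u = 762.0. δw = √(δs² + δu²) = √(853 + 0.0121) = 29.2, so δw/w = 0.0383.
Q is then a monomial in w, a:
δQ/Q = √((δw/w)² + (-1·δa/a)²) = √(0.00147 + 0.000595) = 0.0454
Q = 204.7, so δQ = 0.0454 × 204.7 = 9.30.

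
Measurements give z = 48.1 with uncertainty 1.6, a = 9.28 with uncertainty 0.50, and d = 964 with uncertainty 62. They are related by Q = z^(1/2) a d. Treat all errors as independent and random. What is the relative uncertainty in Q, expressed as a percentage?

8.55%

Each factor contributes (exponent × relative error)² to (δQ/Q)²:
  (½·δz/z)² = (0.5×0.0333)² = 0.000277;  (1·δa/a)² = (1×0.0539)² = 0.00290;  (1·δd/d)² = (1×0.0643)² = 0.00414
δQ/Q = √(0.00732) = 0.0855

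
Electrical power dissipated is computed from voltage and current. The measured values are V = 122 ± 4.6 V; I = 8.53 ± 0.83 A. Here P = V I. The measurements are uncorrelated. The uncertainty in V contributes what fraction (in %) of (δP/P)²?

(δP/P)² = (1·δV/V)² + (1·δI/I)²
  V term: (1×0.0377)² = 0.00142
  I term: (1×0.0973)² = 0.00947
Total = 0.0109. Share from V = 0.00142/0.0109 = 0.131.

13.1%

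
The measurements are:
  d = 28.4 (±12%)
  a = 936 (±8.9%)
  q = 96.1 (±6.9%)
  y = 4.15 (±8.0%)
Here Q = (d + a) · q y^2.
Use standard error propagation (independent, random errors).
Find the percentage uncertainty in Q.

Let u = d + a = 964. δu = √(δd² + δa²) = √(11.6 + 6940) = 83.4, so δu/u = 0.0865.
Q is then a monomial in u, q, y:
δQ/Q = √((δu/u)² + (1·δq/q)² + (2·δy/y)²) = √(0.00747 + 0.00476 + 0.0256) = 0.195

19.5%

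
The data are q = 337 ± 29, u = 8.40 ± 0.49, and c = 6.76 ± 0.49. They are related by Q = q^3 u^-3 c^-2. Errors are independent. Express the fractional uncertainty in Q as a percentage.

Since Q is a product/quotient, work with relative uncertainties:
  (3·δq/q)² = (3×0.0861)² = 0.0666;  (-3·δu/u)² = (-3×0.0583)² = 0.0306;  (-2·δc/c)² = (-2×0.0725)² = 0.0210
δQ/Q = √(0.118) = 0.344

34.4%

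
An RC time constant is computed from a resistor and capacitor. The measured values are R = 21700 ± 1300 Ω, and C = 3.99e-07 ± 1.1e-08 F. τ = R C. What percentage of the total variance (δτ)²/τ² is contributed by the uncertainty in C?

(δτ/τ)² = (1·δR/R)² + (1·δC/C)²
  R term: (1×0.0599)² = 0.00359
  C term: (1×0.0276)² = 0.000760
Total = 0.00435. Share from C = 0.000760/0.00435 = 0.175.

17.5%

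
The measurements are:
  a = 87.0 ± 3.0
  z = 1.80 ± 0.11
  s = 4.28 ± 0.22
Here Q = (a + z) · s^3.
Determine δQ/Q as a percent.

Let u = a + z = 88.8. δu = √(δa² + δz²) = √(9.00 + 0.0121) = 3.00, so δu/u = 0.0338.
Q is then a monomial in u, s:
δQ/Q = √((δu/u)² + (3·δs/s)²) = √(0.00114 + 0.0238) = 0.158

15.8%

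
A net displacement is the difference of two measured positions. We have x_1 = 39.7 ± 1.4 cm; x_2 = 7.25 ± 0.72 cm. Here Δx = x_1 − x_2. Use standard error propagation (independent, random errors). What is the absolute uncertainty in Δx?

1.57 cm

Each term contributes (cᵢ δxᵢ)² to (δΔx)²:
  (δx_1)² = 1.96;  (δx_2)² = 0.518
δΔx = √(2.48) = 1.57 cm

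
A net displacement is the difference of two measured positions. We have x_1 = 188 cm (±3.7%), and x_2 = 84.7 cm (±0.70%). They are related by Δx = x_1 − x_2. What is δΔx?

6.98 cm

For a sum/difference, combine absolute errors in quadrature:
  (δx_1)² = 48.4;  (δx_2)² = 0.352
δΔx = √(48.7) = 6.98 cm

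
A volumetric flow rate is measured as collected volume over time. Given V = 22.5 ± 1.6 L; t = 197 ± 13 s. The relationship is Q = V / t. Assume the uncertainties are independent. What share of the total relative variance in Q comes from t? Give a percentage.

(δQ/Q)² = (1·δV/V)² + (-1·δt/t)²
  V term: (1×0.0711)² = 0.00506
  t term: (-1×0.0660)² = 0.00435
Total = 0.00941. Share from t = 0.00435/0.00941 = 0.463.

46.3%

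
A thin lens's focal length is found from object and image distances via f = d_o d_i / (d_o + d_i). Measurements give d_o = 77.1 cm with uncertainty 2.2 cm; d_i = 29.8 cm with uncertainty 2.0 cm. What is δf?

∂f/∂d_o = (d_i/(d_o+d_i))² = 0.0777;  ∂f/∂d_i = (d_o/(d_o+d_i))² = 0.520
δf = √((∂f/∂d_o · δd_o)² + (∂f/∂d_i · δd_i)²) = √(0.0292 + 1.08) = 1.05 cm

1.05 cm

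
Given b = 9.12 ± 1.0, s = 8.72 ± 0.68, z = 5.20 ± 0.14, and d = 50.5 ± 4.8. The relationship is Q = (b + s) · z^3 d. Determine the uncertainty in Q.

Let u = b + s = 17.8. δu = √(δb² + δs²) = √(1.00 + 0.462) = 1.21, so δu/u = 0.0678.
Q is then a monomial in u, z, d:
δQ/Q = √((δu/u)² + (3·δz/z)² + (1·δd/d)²) = √(0.00459 + 0.00652 + 0.00903) = 0.142
Q = 1.27e+05, so δQ = 0.142 × 1.27e+05 = 18000.

18000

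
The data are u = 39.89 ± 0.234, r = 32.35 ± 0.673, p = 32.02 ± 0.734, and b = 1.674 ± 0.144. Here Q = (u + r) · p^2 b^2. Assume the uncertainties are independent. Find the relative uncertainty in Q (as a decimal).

0.178

Let w = u + r = 72.24. δw = √(δu² + δr²) = √(0.0548 + 0.453) = 0.713, so δw/w = 0.00986.
Q is then a monomial in w, p, b:
δQ/Q = √((δw/w)² + (2·δp/p)² + (2·δb/b)²) = √(9.73e-05 + 0.00210 + 0.0296) = 0.178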